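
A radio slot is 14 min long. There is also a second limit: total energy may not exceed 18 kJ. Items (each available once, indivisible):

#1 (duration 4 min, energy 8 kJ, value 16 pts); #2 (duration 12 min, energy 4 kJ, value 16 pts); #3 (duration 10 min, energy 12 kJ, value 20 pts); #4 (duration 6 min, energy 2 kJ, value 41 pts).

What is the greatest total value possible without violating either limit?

57 pts

Feasible sets respecting both limits:
- #1+#4: duration 10, energy 10, value 57
- #4: duration 6, energy 2, value 41
- #3: duration 10, energy 12, value 20
- #1: duration 4, energy 8, value 16
Best: 57 pts.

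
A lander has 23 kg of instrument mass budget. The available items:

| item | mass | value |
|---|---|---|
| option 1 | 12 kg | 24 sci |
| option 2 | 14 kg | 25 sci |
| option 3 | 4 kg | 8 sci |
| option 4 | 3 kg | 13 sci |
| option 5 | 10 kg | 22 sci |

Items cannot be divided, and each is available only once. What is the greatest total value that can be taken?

This is a 0/1 knapsack; check combinations near the capacity.
- option 2+option 3+option 4: mass 14+4+3=21, value 25+8+13=46
- option 1+option 5: mass 12+10=22, value 24+22=46
- option 1+option 3+option 4: mass 12+4+3=19, value 24+8+13=45
- option 3+option 4+option 5: mass 4+3+10=17, value 8+13+22=43
Best: 46 sci.

46 sci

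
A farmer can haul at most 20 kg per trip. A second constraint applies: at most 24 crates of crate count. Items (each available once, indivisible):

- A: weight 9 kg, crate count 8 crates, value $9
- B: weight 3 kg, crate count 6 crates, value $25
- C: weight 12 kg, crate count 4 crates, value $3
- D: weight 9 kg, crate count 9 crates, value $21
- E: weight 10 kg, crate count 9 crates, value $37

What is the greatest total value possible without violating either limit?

$62

Feasible sets respecting both limits:
- B+E: weight 13, crate count 15, value 62
- D+E: weight 19, crate count 18, value 58
- B+D: weight 12, crate count 15, value 46
Best: $62.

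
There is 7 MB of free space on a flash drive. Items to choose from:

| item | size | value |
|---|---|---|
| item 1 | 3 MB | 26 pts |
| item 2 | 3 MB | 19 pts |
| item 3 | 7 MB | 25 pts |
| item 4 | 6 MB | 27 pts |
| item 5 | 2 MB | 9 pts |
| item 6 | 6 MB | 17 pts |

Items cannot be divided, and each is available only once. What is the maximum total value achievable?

45 pts

Check high-value combinations within 7 MB:
- item 1+item 2: size 3+3=6, value 26+19=45
- item 1+item 5: size 3+2=5, value 26+9=35
- item 2+item 5: size 3+2=5, value 19+9=28
- item 4: size 6, value 27
Best: 45 pts.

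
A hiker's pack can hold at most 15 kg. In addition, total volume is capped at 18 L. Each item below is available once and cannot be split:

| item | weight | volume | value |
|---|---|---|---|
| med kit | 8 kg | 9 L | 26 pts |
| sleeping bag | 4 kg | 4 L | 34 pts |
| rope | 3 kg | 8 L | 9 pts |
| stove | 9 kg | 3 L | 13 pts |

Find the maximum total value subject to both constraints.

Feasible sets respecting both limits:
- med kit+sleeping bag: weight 12, volume 13, value 60
- sleeping bag+stove: weight 13, volume 7, value 47
- sleeping bag+rope: weight 7, volume 12, value 43
- med kit+rope: weight 11, volume 17, value 35
Best: 60 pts.

60 pts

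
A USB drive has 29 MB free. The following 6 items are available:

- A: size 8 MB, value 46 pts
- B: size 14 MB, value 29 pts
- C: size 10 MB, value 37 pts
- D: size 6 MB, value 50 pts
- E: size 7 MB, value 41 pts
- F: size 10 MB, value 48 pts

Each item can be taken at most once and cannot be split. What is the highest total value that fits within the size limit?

144 pts

Check high-value combinations within 29 MB:
- A+D+F: size 8+6+10=24, value 46+50+48=144
- D+E+F: size 6+7+10=23, value 50+41+48=139
- A+D+E: size 8+6+7=21, value 46+50+41=137
- A+E+F: size 8+7+10=25, value 46+41+48=135
Best: 144 pts.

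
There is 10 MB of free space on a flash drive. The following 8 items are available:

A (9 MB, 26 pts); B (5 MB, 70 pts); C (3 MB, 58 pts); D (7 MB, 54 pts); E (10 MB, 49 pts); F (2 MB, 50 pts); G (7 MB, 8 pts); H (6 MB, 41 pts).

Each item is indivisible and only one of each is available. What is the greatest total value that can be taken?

178 pts

Check high-value combinations within 10 MB:
- B+C+F: size 5+3+2=10, value 70+58+50=178
- B+C: size 5+3=8, value 70+58=128
- B+F: size 5+2=7, value 70+50=120
- C+D: size 3+7=10, value 58+54=112
- C+F: size 3+2=5, value 58+50=108
Best: 178 pts.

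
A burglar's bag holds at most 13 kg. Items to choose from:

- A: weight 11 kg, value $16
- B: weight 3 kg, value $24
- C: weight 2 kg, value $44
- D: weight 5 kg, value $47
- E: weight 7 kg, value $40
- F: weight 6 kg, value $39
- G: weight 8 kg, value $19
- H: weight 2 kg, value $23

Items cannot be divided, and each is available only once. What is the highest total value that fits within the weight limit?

Check high-value combinations within 13 kg:
- B+C+D+H: weight 3+2+5+2=12, value 24+44+47+23=138
- C+D+F: weight 2+5+6=13, value 44+47+39=130
- B+C+F+H: weight 3+2+6+2=13, value 24+44+39+23=130
- B+C+D: weight 3+2+5=10, value 24+44+47=115
Best: $138.

$138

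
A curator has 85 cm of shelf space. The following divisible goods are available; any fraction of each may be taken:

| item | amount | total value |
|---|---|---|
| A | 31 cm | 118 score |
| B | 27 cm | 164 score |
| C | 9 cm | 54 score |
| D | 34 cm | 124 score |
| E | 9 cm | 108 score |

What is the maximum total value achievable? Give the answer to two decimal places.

476.82

Take in order of value per unit:
- E (108/9 per unit): all 9 → value 108, running total 108.00
- B (164/27 per unit): all 27 → value 164, running total 272.00
- C (54/9 per unit): all 9 → value 54, running total 326.00
- A (118/31 per unit): all 31 → value 118, running total 444.00
- D (124/34 per unit): 9 of 34 → value 9×124/34 = 32.8235, running total 476.82
Total 476.82.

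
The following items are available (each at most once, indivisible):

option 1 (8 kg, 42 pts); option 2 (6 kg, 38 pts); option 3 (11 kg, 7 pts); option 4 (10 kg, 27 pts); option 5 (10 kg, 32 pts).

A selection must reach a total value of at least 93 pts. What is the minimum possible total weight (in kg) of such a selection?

Subsets with value ≥ 93, sorted by total weight:
- option 1+option 2+option 5: weight 24, value 112
- option 1+option 2+option 4: weight 24, value 107
- option 2+option 4+option 5: weight 26, value 97
- option 1+option 4+option 5: weight 28, value 101
Minimum weight: 24 kg.

24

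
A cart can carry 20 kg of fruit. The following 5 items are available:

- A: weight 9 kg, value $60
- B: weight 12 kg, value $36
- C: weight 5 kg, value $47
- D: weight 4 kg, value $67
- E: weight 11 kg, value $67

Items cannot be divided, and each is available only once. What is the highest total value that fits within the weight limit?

$181

This is a 0/1 knapsack; check combinations near the capacity.
- C+D+E: weight 5+4+11=20, value 47+67+67=181
- A+C+D: weight 9+5+4=18, value 60+47+67=174
- D+E: weight 4+11=15, value 67+67=134
- A+D: weight 9+4=13, value 60+67=127
- A+E: weight 9+11=20, value 60+67=127
Best: $181.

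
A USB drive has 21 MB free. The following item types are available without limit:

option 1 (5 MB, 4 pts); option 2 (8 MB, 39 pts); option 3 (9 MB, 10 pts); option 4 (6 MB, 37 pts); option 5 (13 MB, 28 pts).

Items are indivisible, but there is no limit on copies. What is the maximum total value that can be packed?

113 pts

Best value-per-unit is option 4 at 37/6; filling with it alone gives 3×37 = 111.
Optimal mix: 1×option 2 + 2×option 4 → size 20, value 113.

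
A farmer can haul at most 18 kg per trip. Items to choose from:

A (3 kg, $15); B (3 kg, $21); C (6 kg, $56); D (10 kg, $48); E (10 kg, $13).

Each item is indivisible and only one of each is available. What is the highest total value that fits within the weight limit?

$104

This is a 0/1 knapsack; check combinations near the capacity.
- C+D: weight 6+10=16, value 56+48=104
- A+B+C: weight 3+3+6=12, value 15+21+56=92
- A+B+D: weight 3+3+10=16, value 15+21+48=84
- B+C: weight 3+6=9, value 21+56=77
- A+C: weight 3+6=9, value 15+56=71
Best: $104.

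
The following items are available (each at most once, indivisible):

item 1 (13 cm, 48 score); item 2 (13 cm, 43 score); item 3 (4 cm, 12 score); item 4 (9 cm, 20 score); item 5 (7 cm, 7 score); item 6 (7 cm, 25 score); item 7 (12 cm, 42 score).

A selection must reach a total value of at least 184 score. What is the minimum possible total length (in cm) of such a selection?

58

Subsets with value ≥ 184, sorted by total length:
- item 1+item 2+item 3+item 4+item 6+item 7: length 58, value 190
- item 1+item 2+item 4+item 5+item 6+item 7: length 61, value 185
- item 1+item 2+item 3+item 4+item 5+item 6+item 7: length 65, value 197
Minimum length: 58 cm.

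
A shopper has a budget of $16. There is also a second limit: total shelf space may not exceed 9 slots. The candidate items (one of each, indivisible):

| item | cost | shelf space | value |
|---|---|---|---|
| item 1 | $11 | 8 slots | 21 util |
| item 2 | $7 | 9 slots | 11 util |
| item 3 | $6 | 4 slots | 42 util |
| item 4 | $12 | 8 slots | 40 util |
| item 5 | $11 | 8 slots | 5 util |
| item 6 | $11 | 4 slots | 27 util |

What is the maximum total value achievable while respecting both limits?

42 util

Feasible sets respecting both limits:
- item 3: cost 6, shelf space 4, value 42
- item 4: cost 12, shelf space 8, value 40
- item 6: cost 11, shelf space 4, value 27
- item 1: cost 11, shelf space 8, value 21
Best: 42 util.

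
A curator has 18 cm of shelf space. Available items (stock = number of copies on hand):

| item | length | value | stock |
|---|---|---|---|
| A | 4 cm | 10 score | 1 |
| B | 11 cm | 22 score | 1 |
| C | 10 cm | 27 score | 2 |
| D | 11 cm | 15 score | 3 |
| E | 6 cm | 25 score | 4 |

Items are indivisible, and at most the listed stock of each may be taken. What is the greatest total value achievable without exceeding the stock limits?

75 score

Best selections within length 18 and stock limits:
- 3×E: length 18, value 75
- 1×A + 2×E: length 16, value 60
- 1×C + 1×E: length 16, value 52
Best: 75 score.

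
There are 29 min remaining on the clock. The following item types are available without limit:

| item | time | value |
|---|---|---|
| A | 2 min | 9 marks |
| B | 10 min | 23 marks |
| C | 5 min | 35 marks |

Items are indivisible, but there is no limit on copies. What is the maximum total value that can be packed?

Best value-per-unit is C at 35/5; filling with it alone gives 5×35 = 175.
Optimal mix: 2×A + 5×C → time 29, value 193.

193 marks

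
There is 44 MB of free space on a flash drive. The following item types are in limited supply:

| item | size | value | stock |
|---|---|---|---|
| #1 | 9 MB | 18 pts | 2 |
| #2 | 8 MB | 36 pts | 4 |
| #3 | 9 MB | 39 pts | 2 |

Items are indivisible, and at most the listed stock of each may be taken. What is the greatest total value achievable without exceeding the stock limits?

Best selections within size 44 and stock limits:
- 3×#2 + 2×#3: size 42, value 186
- 4×#2 + 1×#3: size 41, value 183
- 1×#1 + 2×#2 + 2×#3: size 43, value 168
Best: 186 pts.

186 pts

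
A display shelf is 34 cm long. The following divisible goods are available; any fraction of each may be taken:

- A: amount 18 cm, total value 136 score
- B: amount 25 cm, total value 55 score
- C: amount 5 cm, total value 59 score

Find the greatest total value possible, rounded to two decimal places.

Take in order of value per unit:
- C (59/5 per unit): all 5 → value 59, running total 59.00
- A (136/18 per unit): all 18 → value 136, running total 195.00
- B (55/25 per unit): 11 of 25 → value 11×55/25 = 24.2000, running total 219.20
Total 219.20.

219.20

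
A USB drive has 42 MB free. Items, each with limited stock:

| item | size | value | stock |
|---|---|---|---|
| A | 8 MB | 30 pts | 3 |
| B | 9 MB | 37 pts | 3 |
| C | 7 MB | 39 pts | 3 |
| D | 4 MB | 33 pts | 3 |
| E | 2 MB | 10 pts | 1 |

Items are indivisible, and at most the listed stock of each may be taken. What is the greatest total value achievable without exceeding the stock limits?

253 pts

Best selections within size 42 and stock limits:
- 1×B + 3×C + 3×D: size 42, value 253
- 1×A + 3×C + 3×D: size 41, value 246
- 2×A + 2×C + 3×D: size 42, value 237
- 1×B + 3×C + 2×D + 1×E: size 40, value 230
Best: 253 pts.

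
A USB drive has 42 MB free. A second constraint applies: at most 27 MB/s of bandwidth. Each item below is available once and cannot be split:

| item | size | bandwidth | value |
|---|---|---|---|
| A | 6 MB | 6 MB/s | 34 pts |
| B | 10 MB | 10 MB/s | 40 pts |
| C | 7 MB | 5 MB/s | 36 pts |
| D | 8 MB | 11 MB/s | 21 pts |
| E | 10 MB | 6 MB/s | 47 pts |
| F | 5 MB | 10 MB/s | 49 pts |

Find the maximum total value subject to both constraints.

166 pts

Feasible sets respecting both limits:
- A+C+E+F: size 28, bandwidth 27, value 166
- A+B+C+E: size 33, bandwidth 27, value 157
- B+E+F: size 25, bandwidth 26, value 136
- C+E+F: size 22, bandwidth 21, value 132
Best: 166 pts.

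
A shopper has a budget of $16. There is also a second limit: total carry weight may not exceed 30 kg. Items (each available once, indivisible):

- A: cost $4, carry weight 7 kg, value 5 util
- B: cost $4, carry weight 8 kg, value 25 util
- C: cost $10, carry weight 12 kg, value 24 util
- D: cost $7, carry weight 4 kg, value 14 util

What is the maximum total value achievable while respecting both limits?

Feasible sets respecting both limits:
- B+C: cost 14, carry weight 20, value 49
- A+B+D: cost 15, carry weight 19, value 44
- B+D: cost 11, carry weight 12, value 39
Best: 49 util.

49 util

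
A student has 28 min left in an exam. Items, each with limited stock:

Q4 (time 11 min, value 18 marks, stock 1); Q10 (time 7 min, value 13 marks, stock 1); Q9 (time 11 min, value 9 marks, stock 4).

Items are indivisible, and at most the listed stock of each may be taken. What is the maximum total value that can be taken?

Best selections within time 28 and stock limits:
- 1×Q4 + 1×Q10: time 18, value 31
- 1×Q4 + 1×Q9: time 22, value 27
Best: 31 marks.

31 marks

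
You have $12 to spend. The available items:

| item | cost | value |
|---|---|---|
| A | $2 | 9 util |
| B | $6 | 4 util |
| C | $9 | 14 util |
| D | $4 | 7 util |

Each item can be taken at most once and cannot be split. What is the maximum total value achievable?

23 util

This is a 0/1 knapsack; check combinations near the capacity.
- A+C: cost 2+9=11, value 9+14=23
- A+B+D: cost 2+6+4=12, value 9+4+7=20
- A+D: cost 2+4=6, value 9+7=16
- C: cost 9, value 14
Best: 23 util.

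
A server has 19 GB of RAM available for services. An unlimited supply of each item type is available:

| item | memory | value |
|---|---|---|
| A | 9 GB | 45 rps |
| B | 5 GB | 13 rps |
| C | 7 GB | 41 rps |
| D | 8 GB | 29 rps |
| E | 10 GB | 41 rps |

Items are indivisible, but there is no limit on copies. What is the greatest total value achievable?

Best value-per-unit is C at 41/7; filling with it alone gives 2×41 = 82.
Optimal mix: 1×B + 2×C → memory 19, value 95.

95 rps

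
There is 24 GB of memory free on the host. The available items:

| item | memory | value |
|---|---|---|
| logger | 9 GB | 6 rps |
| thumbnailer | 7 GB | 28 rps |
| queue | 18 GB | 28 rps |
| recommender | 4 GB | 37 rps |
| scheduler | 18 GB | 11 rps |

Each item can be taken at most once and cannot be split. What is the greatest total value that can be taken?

Check high-value combinations within 24 GB:
- logger+thumbnailer+recommender: memory 9+7+4=20, value 6+28+37=71
- thumbnailer+recommender: memory 7+4=11, value 28+37=65
- queue+recommender: memory 18+4=22, value 28+37=65
Best: 71 rps.

71 rps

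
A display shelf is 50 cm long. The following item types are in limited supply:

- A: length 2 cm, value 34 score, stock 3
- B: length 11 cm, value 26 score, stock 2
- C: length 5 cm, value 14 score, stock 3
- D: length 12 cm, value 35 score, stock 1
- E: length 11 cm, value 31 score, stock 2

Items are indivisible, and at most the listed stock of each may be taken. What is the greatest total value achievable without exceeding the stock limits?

Top feasible selections:
- 3×A + 2×C + 1×D + 2×E: length 50, value 227
- 3×A + 1×B + 2×C + 1×D + 1×E: length 50, value 222
- 3×A + 1×B + 2×C + 2×E: length 49, value 218
Best: 227 score.

227 score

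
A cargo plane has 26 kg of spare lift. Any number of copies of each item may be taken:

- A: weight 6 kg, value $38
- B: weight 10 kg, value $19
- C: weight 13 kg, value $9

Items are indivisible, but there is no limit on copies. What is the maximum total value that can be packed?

$152

Best value-per-unit is A at 38/6, and filling with it alone uses weight 4×6=24. No mix of the others beats 4×38 = 152.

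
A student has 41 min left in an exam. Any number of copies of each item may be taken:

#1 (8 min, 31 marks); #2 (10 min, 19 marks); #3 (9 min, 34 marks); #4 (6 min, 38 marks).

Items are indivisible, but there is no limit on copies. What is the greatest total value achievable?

Best value-per-unit is #4 at 38/6, and filling with it alone uses time 6×6=36. No mix of the others beats 6×38 = 228.

228 marks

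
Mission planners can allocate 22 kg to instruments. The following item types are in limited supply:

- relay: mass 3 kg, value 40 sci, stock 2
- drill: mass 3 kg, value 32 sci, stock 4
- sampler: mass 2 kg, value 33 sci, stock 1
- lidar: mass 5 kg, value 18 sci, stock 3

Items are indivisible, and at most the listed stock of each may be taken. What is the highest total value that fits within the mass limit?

241 sci

Top feasible selections:
- 2×relay + 4×drill + 1×sampler: mass 20, value 241
- 2×relay + 3×drill + 1×sampler + 1×lidar: mass 22, value 227
- 1×relay + 4×drill + 1×sampler + 1×lidar: mass 22, value 219
- 2×relay + 3×drill + 1×sampler: mass 17, value 209
Best: 241 sci.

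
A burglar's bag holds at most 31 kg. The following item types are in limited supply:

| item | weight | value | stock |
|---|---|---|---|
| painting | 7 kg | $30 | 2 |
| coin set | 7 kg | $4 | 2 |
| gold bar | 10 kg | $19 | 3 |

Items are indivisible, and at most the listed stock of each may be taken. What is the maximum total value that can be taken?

Best selections within weight 31 and stock limits:
- 2×painting + 1×coin set + 1×gold bar: weight 31, value 83
- 2×painting + 1×gold bar: weight 24, value 79
Best: $83.

$83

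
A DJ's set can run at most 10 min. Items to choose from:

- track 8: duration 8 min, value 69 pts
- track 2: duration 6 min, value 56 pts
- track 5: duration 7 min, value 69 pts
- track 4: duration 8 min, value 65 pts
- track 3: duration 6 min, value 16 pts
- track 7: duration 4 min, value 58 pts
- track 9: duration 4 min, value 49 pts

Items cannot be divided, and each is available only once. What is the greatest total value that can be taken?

Check high-value combinations within 10 min:
- track 2+track 7: duration 6+4=10, value 56+58=114
- track 7+track 9: duration 4+4=8, value 58+49=107
- track 2+track 9: duration 6+4=10, value 56+49=105
- track 3+track 7: duration 6+4=10, value 16+58=74
Best: 114 pts.

114 pts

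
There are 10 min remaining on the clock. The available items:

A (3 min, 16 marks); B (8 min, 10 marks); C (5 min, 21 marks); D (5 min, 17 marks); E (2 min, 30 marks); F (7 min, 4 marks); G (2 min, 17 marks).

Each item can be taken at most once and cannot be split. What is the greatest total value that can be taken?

Check high-value combinations within 10 min:
- C+E+G: time 5+2+2=9, value 21+30+17=68
- A+C+E: time 3+5+2=10, value 16+21+30=67
- D+E+G: time 5+2+2=9, value 17+30+17=64
- A+E+G: time 3+2+2=7, value 16+30+17=63
Best: 68 marks.

68 marks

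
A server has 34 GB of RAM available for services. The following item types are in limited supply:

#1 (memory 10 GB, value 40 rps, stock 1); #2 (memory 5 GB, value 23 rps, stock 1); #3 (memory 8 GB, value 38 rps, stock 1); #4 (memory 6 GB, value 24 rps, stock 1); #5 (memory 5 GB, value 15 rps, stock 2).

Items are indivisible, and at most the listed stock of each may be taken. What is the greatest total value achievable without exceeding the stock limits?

140 rps

Best selections within memory 34 and stock limits:
- 1×#1 + 1×#2 + 1×#3 + 1×#4 + 1×#5: memory 34, value 140
- 1×#1 + 1×#3 + 1×#4 + 2×#5: memory 34, value 132
- 1×#1 + 1×#2 + 1×#3 + 2×#5: memory 33, value 131
Best: 140 rps.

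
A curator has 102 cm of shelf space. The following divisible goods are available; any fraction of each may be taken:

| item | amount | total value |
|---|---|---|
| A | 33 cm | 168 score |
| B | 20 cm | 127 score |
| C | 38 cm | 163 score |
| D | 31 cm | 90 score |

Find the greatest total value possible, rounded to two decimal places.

Take in order of value per unit:
- B (127/20 per unit): all 20 → value 127, running total 127.00
- A (168/33 per unit): all 33 → value 168, running total 295.00
- C (163/38 per unit): all 38 → value 163, running total 458.00
- D (90/31 per unit): 11 of 31 → value 11×90/31 = 31.9355, running total 489.94
Total 489.94.

489.94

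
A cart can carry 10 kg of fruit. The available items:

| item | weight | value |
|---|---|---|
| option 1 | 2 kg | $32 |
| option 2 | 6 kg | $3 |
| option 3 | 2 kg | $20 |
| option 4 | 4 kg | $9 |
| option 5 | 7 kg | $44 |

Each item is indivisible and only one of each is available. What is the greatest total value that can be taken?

$76

Check high-value combinations within 10 kg:
- option 1+option 5: weight 2+7=9, value 32+44=76
- option 3+option 5: weight 2+7=9, value 20+44=64
- option 1+option 3+option 4: weight 2+2+4=8, value 32+20+9=61
- option 1+option 2+option 3: weight 2+6+2=10, value 32+3+20=55
Best: $76.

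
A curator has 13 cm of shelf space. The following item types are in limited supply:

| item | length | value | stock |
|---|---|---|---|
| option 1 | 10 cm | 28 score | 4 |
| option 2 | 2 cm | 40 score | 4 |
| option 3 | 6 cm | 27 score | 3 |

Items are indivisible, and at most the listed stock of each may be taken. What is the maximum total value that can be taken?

160 score

Best selections within length 13 and stock limits:
- 4×option 2: length 8, value 160
- 3×option 2 + 1×option 3: length 12, value 147
- 3×option 2: length 6, value 120
Best: 160 score.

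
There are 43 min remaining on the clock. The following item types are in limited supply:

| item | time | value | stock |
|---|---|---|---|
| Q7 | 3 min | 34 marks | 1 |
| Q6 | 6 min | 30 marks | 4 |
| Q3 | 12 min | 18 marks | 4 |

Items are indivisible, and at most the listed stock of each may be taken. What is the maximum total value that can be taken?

Best selections within time 43 and stock limits:
- 1×Q7 + 4×Q6 + 1×Q3: time 39, value 172
- 1×Q7 + 4×Q6: time 27, value 154
- 1×Q7 + 3×Q6 + 1×Q3: time 33, value 142
- 4×Q6 + 1×Q3: time 36, value 138
Best: 172 marks.

172 marks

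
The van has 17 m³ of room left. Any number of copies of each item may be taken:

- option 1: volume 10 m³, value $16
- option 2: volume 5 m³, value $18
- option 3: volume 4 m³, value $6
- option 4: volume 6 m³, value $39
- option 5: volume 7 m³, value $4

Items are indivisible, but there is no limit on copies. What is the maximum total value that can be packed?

Best value-per-unit is option 4 at 39/6; filling with it alone gives 2×39 = 78.
Optimal mix: 1×option 2 + 2×option 4 → volume 17, value 96.

$96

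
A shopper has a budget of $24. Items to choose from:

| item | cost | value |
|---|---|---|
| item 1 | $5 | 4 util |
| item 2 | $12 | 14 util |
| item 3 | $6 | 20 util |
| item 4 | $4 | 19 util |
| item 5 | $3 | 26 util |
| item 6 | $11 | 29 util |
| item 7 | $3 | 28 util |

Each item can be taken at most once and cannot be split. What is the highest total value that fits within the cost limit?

Check high-value combinations within $24:
- item 3+item 5+item 6+item 7: cost 6+3+11+3=23, value 20+26+29+28=103
- item 4+item 5+item 6+item 7: cost 4+3+11+3=21, value 19+26+29+28=102
- item 1+item 3+item 4+item 5+item 7: cost 5+6+4+3+3=21, value 4+20+19+26+28=97
Best: 103 util.

103 util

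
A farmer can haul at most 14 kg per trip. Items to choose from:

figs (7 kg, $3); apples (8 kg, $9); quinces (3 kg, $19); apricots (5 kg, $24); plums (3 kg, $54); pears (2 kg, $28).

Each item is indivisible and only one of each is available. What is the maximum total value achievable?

This is a 0/1 knapsack; check combinations near the capacity.
- quinces+apricots+plums+pears: weight 3+5+3+2=13, value 19+24+54+28=125
- apricots+plums+pears: weight 5+3+2=10, value 24+54+28=106
- quinces+plums+pears: weight 3+3+2=8, value 19+54+28=101
Best: $125.

$125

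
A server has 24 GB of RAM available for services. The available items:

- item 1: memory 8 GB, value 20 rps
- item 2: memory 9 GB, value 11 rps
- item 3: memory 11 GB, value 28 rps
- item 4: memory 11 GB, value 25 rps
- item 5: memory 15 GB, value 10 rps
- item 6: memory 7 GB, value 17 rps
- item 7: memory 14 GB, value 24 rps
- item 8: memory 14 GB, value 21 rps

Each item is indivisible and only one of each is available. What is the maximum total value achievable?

This is a 0/1 knapsack; check combinations near the capacity.
- item 3+item 4: memory 11+11=22, value 28+25=53
- item 1+item 3: memory 8+11=19, value 20+28=48
- item 1+item 2+item 6: memory 8+9+7=24, value 20+11+17=48
Best: 53 rps.

53 rps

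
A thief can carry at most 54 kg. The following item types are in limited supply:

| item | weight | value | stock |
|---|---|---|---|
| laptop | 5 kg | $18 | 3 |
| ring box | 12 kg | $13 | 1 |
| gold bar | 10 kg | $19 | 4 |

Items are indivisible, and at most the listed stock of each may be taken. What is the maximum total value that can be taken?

$112

Best selections within weight 54 and stock limits:
- 2×laptop + 4×gold bar: weight 50, value 112
- 3×laptop + 3×gold bar: weight 45, value 111
- 2×laptop + 1×ring box + 3×gold bar: weight 52, value 106
- 3×laptop + 1×ring box + 2×gold bar: weight 47, value 105
Best: $112.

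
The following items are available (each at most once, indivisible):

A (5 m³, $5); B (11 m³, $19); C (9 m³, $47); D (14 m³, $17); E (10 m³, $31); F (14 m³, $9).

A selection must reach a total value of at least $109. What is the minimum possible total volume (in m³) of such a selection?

Subsets with value ≥ 109, sorted by total volume:
- B+C+D+E: volume 44, value 114
- A+B+C+D+E: volume 49, value 119
- A+B+C+E+F: volume 49, value 111
Minimum volume: 44 m³.

44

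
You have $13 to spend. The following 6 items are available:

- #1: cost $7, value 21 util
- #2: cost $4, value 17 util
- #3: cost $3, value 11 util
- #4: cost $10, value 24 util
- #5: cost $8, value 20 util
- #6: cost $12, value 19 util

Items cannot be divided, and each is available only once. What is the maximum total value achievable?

38 util

Check high-value combinations within $13:
- #1+#2: cost 7+4=11, value 21+17=38
- #2+#5: cost 4+8=12, value 17+20=37
- #3+#4: cost 3+10=13, value 11+24=35
Best: 38 util.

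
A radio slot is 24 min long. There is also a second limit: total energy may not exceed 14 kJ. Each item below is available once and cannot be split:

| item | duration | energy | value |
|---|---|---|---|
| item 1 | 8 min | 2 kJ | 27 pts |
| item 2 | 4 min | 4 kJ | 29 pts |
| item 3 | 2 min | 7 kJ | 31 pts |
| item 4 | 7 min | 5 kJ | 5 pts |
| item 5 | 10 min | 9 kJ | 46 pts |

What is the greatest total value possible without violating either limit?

87 pts

Feasible sets respecting both limits:
- item 1+item 2+item 3: duration 14, energy 13, value 87
- item 2+item 5: duration 14, energy 13, value 75
- item 1+item 5: duration 18, energy 11, value 73
- item 1+item 3+item 4: duration 17, energy 14, value 63
Best: 87 pts.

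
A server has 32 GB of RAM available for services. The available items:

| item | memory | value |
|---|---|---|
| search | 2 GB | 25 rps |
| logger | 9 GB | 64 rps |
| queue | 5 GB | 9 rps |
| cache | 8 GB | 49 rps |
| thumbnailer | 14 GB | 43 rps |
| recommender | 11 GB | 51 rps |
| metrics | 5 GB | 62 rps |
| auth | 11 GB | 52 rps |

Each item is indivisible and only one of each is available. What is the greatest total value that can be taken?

212 rps

Check high-value combinations within 32 GB:
- search+logger+queue+metrics+auth: memory 2+9+5+5+11=32, value 25+64+9+62+52=212
- search+logger+queue+recommender+metrics: memory 2+9+5+11+5=32, value 25+64+9+51+62=211
- search+logger+queue+cache+metrics: memory 2+9+5+8+5=29, value 25+64+9+49+62=209
- search+logger+metrics+auth: memory 2+9+5+11=27, value 25+64+62+52=203
Best: 212 rps.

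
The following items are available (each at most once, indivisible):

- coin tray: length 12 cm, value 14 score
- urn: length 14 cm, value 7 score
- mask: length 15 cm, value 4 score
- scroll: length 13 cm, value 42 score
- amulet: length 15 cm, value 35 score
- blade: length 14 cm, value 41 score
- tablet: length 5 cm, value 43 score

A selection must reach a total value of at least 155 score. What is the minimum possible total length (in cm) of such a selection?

Subsets with value ≥ 155, sorted by total length:
- scroll+amulet+blade+tablet: length 47, value 161
- coin tray+scroll+amulet+blade+tablet: length 59, value 175
- urn+scroll+amulet+blade+tablet: length 61, value 168
- mask+scroll+amulet+blade+tablet: length 62, value 165
Minimum length: 47 cm.

47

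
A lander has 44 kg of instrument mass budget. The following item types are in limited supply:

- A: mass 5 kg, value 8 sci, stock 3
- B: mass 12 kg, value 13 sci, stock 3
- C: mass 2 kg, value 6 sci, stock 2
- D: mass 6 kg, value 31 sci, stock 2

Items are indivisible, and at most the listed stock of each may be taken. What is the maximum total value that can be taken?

111 sci

Best selections within mass 44 and stock limits:
- 3×A + 1×B + 2×C + 2×D: mass 43, value 111
- 3×A + 1×B + 1×C + 2×D: mass 41, value 105
Best: 111 sci.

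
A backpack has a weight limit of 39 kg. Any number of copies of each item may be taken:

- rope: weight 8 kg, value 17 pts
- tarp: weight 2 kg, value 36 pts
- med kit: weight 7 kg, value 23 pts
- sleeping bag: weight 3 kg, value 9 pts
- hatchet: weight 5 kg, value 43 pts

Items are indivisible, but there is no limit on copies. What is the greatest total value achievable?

684 pts

Best value-per-unit is tarp at 36/2, and filling with it alone uses weight 19×2=38. No mix of the others beats 19×36 = 684.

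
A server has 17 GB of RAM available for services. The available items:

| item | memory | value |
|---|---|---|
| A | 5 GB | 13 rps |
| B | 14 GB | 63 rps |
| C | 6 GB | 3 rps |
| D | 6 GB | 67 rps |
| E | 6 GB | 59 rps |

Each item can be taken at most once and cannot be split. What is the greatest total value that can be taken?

Check high-value combinations within 17 GB:
- A+D+E: memory 5+6+6=17, value 13+67+59=139
- D+E: memory 6+6=12, value 67+59=126
- A+C+D: memory 5+6+6=17, value 13+3+67=83
Best: 139 rps.

139 rps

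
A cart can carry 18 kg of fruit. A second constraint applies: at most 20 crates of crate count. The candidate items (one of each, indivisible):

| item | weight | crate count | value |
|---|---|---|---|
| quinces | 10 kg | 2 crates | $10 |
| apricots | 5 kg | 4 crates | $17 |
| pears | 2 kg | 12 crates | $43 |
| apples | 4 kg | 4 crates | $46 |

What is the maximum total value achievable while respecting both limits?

$106

Feasible sets respecting both limits:
- apricots+pears+apples: weight 11, crate count 20, value 106
- quinces+pears+apples: weight 16, crate count 18, value 99
- pears+apples: weight 6, crate count 16, value 89
Best: $106.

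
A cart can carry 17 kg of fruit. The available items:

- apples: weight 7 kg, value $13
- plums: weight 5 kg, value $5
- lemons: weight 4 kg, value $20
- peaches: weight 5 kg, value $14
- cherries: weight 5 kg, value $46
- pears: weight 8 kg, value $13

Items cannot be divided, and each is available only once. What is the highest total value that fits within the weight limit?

This is a 0/1 knapsack; check combinations near the capacity.
- lemons+peaches+cherries: weight 4+5+5=14, value 20+14+46=80
- apples+lemons+cherries: weight 7+4+5=16, value 13+20+46=79
- lemons+cherries+pears: weight 4+5+8=17, value 20+46+13=79
Best: $80.

$80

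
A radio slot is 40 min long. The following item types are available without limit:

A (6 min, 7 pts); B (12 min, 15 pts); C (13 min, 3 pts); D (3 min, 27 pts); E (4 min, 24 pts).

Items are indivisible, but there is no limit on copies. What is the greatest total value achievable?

351 pts

Best value-per-unit is D at 27/3, and filling with it alone uses duration 13×3=39. No mix of the others beats 13×27 = 351.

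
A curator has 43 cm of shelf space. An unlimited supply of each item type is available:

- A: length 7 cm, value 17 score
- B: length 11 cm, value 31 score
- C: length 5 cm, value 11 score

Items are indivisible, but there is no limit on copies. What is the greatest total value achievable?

115 score

Best value-per-unit is B at 31/11; filling with it alone gives 3×31 = 93.
Optimal mix: 3×B + 2×C → length 43, value 115.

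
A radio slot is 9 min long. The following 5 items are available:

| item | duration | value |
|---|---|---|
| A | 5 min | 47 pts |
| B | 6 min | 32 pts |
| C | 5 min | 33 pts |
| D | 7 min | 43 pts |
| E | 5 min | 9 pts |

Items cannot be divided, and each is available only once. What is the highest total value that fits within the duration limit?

This is a 0/1 knapsack; check combinations near the capacity.
- A: duration 5, value 47
- D: duration 7, value 43
- C: duration 5, value 33
- B: duration 6, value 32
Best: 47 pts.

47 pts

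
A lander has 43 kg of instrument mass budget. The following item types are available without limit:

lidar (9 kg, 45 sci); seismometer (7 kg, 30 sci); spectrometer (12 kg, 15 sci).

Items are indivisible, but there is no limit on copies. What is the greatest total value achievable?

Best value-per-unit is lidar at 45/9; filling with it alone gives 4×45 = 180.
Optimal mix: 4×lidar + 1×seismometer → mass 43, value 210.

210 sci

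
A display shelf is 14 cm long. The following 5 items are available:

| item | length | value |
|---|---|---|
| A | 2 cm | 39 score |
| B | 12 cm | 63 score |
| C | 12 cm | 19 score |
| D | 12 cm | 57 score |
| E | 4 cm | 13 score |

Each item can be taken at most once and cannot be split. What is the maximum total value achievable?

Check high-value combinations within 14 cm:
- A+B: length 2+12=14, value 39+63=102
- A+D: length 2+12=14, value 39+57=96
- B: length 12, value 63
- A+C: length 2+12=14, value 39+19=58
- D: length 12, value 57
Best: 102 score.

102 score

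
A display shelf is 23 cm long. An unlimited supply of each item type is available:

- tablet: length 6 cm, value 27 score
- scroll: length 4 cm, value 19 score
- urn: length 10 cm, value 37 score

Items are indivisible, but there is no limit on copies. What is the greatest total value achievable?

103 score

Best value-per-unit is scroll at 19/4; filling with it alone gives 5×19 = 95.
Optimal mix: 1×tablet + 4×scroll → length 22, value 103.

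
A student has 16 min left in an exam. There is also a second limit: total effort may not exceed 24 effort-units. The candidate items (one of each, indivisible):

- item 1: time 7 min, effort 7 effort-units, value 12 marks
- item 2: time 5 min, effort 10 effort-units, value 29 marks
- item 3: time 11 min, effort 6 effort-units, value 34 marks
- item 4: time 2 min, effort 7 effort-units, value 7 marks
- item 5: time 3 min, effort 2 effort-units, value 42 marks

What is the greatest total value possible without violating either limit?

Feasible sets respecting both limits:
- item 1+item 2+item 5: time 15, effort 19, value 83
- item 3+item 4+item 5: time 16, effort 15, value 83
- item 2+item 4+item 5: time 10, effort 19, value 78
- item 3+item 5: time 14, effort 8, value 76
Best: 83 marks.

83 marks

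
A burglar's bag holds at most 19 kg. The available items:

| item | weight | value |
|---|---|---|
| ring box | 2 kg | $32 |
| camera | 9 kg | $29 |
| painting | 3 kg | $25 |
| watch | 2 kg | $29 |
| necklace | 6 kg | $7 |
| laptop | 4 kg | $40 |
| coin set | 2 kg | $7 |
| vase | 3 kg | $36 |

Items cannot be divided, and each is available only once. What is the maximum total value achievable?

$169

This is a 0/1 knapsack; check combinations near the capacity.
- ring box+painting+watch+laptop+coin set+vase: weight 2+3+2+4+2+3=16, value 32+25+29+40+7+36=169
- ring box+painting+watch+laptop+vase: weight 2+3+2+4+3=14, value 32+25+29+40+36=162
- ring box+camera+painting+watch+vase: weight 2+9+3+2+3=19, value 32+29+25+29+36=151
Best: $169.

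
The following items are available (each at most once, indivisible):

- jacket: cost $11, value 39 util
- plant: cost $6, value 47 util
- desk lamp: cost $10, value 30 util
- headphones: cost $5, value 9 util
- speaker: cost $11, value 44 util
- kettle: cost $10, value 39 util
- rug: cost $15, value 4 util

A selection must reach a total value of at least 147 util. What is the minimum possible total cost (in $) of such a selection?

Subsets with value ≥ 147, sorted by total cost:
- plant+desk lamp+speaker+kettle: cost 37, value 160
- jacket+plant+desk lamp+kettle: cost 37, value 155
Minimum cost: 37 $.

37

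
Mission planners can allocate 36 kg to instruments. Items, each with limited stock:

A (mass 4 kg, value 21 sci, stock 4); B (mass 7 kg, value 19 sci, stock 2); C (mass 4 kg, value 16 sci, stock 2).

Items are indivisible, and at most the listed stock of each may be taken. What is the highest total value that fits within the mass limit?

138 sci

Top feasible selections:
- 4×A + 2×B + 1×C: mass 34, value 138
- 4×A + 1×B + 2×C: mass 31, value 135
- 3×A + 2×B + 2×C: mass 34, value 133
Best: 138 sci.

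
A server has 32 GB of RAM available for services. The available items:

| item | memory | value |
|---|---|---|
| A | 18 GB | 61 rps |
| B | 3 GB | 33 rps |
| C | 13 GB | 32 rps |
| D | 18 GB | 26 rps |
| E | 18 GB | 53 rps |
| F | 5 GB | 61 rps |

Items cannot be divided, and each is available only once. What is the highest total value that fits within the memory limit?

155 rps

This is a 0/1 knapsack; check combinations near the capacity.
- A+B+F: memory 18+3+5=26, value 61+33+61=155
- B+E+F: memory 3+18+5=26, value 33+53+61=147
- B+C+F: memory 3+13+5=21, value 33+32+61=126
- A+F: memory 18+5=23, value 61+61=122
Best: 155 rps.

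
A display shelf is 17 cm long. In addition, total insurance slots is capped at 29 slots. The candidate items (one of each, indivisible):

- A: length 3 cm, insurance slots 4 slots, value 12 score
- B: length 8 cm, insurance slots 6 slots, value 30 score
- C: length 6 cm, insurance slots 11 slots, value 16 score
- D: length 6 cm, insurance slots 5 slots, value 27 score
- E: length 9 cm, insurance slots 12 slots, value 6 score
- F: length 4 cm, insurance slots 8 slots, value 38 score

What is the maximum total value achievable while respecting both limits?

Feasible sets respecting both limits:
- C+D+F: length 16, insurance slots 24, value 81
- A+B+F: length 15, insurance slots 18, value 80
- A+D+F: length 13, insurance slots 17, value 77
- A+B+D: length 17, insurance slots 15, value 69
Best: 81 score.

81 score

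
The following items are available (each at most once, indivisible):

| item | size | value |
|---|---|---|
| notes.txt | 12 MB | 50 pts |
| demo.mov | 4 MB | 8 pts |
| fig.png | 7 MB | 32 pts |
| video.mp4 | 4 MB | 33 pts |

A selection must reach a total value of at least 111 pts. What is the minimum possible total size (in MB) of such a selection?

23

Subsets with value ≥ 111, sorted by total size:
- notes.txt+fig.png+video.mp4: size 23, value 115
- notes.txt+demo.mov+fig.png+video.mp4: size 27, value 123
Minimum size: 23 MB.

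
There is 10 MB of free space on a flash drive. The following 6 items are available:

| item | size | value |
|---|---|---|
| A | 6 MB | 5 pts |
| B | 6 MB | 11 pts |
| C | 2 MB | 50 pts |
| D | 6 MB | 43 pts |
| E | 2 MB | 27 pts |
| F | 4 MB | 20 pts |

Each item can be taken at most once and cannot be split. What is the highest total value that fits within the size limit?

120 pts

Check high-value combinations within 10 MB:
- C+D+E: size 2+6+2=10, value 50+43+27=120
- C+E+F: size 2+2+4=8, value 50+27+20=97
- C+D: size 2+6=8, value 50+43=93
- B+C+E: size 6+2+2=10, value 11+50+27=88
Best: 120 pts.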